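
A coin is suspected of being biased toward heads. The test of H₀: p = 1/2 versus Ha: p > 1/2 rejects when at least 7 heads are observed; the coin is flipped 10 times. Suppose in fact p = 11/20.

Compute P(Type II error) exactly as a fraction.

1878942860721/2560000000000

Under the alternative p = 11/20, S ~ Binomial(10, 11/20); β is the probability the test does not reject, P(S < 7).
Adding the binomial probabilities P(S=0)+…+P(S=6) at p = 11/20 gives 1878942860721/2560000000000.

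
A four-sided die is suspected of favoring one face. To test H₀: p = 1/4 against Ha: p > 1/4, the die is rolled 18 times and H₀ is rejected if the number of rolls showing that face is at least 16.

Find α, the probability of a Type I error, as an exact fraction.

179/8589934592

α = P(reject H₀ | H₀ true) = P(S ≥ 16 | p = 1/4), with S ~ Binomial(18, 1/4).
Summing C(18,j)(1/4)^j(3/4)^{18−j} for j = 16,…,18 gives 179/8589934592.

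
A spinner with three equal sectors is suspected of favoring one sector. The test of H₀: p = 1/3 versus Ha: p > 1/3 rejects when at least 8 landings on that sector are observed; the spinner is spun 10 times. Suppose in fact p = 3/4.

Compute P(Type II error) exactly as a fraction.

124363/262144

Under the alternative p = 3/4, X ~ Binomial(10, 3/4); β is the probability the test does not reject, P(X < 8).
Summing C(10,j)·(3/4)^j·(1/4)^{10-j} for j = 0..7 gives 124363/262144.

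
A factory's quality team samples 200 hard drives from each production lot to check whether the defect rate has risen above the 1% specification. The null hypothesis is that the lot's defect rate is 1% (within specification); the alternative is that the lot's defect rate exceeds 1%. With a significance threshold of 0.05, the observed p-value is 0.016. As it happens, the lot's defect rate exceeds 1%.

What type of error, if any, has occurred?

Since p = 0.016 < α = 0.05, H₀ is rejected.
H₀ is false (actually the lot's defect rate exceeds 1%).
The decision matches the true state — no error.

Neither — the decision is correct.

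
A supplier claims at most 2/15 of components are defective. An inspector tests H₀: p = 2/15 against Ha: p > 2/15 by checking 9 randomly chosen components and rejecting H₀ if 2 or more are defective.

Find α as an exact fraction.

13155707024/38443359375

The significance level is the probability, assuming p = 2/15, of seeing 2 or more defectives in 9 draws.
Via the complement, α = 1 − Σ_{j=0}^{1} C(9,j)(2/15)^j(13/15)^{9-j} = 13155707024/38443359375.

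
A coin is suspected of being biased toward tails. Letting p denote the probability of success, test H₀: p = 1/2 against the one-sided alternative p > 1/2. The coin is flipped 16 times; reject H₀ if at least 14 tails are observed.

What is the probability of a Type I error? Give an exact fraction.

137/65536

The Type I error probability is α = P(S ≥ 14) computed under H₀, where S ~ Binomial(16, 1/2).
That's C(16,14) + C(16,15) + C(16,16) over 2^16, i.e. (120 + 16 + 1)/65536 = 137/65536.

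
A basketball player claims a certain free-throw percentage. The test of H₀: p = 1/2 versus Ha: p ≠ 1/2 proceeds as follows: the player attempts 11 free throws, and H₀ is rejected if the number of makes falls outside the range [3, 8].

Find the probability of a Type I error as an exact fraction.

Under H₀, S ~ Binomial(11, 1/2); α is the probability of landing in either tail, P(S ≤ 2) + P(S ≥ 9).
The two tails are symmetric, so α = 2·(1 + 11 + 55)/2^11 = 134/2048 = 67/1024.

67/1024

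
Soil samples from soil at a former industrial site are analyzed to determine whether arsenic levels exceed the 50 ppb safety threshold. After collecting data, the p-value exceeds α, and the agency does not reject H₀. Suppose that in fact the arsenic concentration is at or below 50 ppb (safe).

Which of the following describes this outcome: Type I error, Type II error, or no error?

The conventional null hypothesis here is that the arsenic concentration is at or below 50 ppb (safe).
The test retained a true H₀ — the decision matches the true state.

No error (correct decision).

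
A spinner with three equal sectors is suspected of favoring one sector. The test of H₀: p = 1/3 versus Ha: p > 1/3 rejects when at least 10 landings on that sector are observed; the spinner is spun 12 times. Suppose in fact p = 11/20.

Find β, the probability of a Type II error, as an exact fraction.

A Type II error is failing to reject when Ha holds: with p = 11/20, β = P(X ≤ 9).
Adding the binomial probabilities P(X=0)+…+P(X=9) at p = 11/20 gives 784677287856069/819200000000000.

784677287856069/819200000000000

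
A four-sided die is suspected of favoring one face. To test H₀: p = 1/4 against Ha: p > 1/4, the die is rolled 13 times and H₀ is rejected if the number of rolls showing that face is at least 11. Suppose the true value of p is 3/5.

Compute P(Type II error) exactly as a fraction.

A Type II error is failing to reject when Ha holds: with p = 3/5, β = P(Y ≤ 10).
Equivalently, β = 1 − P(Y ≥ 11) = 1150021472/1220703125.

1150021472/1220703125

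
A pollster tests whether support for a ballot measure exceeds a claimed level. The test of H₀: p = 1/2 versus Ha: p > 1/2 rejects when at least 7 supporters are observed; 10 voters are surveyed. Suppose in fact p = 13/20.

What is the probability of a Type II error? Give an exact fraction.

Under the alternative p = 13/20, K ~ Binomial(10, 13/20); β is the probability the test does not reject, P(K < 7).
Equivalently, β = 1 − P(K ≥ 7) = 1244602838129/2560000000000.

1244602838129/2560000000000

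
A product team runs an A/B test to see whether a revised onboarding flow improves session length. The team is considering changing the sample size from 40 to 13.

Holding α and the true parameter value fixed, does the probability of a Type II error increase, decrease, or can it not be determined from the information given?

It increases.

A smaller sample increases the standard error, so the sampling distributions under H₀ and Ha overlap more.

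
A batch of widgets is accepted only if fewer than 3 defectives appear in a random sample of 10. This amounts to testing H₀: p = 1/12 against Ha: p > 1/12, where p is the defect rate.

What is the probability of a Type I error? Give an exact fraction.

α = P(reject H₀ | H₀ true) = P(S ≥ 3 | p = 1/12), S ~ Binomial(10, 1/12).
Computing the lower-tail complement: 1 − 4930254263/5159780352 = 229526089/5159780352.

229526089/5159780352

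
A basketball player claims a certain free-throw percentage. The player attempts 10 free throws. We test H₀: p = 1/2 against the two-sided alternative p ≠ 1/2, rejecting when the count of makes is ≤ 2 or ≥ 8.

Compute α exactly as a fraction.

α = P(K ≤ 2 or K ≥ 8 | p = 1/2), K ~ Binomial(10, 1/2).
The two tails are symmetric, so α = 2·(1 + 10 + 45)/2^10 = 112/1024 = 7/64.

7/64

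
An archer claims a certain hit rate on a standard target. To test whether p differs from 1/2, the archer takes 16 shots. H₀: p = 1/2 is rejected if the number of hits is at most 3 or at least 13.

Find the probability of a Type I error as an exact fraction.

Under H₀, X ~ Binomial(16, 1/2); α is the probability of landing in either tail, P(X ≤ 3) + P(X ≥ 13).
Each tail has probability (1 + 16 + 120 + 560)/65536; doubling gives α = 1394/65536 = 697/32768.

697/32768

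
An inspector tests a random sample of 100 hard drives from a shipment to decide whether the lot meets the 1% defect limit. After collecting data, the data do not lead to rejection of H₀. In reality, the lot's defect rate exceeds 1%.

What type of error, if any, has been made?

Type II error

The conventional null hypothesis here is that the lot's defect rate is 1% (within specification).
H₀ was not rejected, but H₀ is actually false.
Failing to reject a false null hypothesis is a Type II error (false negative).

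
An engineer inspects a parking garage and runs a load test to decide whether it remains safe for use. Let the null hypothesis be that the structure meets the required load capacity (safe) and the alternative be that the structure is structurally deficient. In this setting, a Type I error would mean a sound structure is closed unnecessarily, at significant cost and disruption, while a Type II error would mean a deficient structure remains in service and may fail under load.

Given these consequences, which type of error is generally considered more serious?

Type II error

The Type II consequence (a deficient structure remains in service and may fail under load) is more severe than the Type I consequence (a sound structure is closed unnecessarily, at significant cost and disruption).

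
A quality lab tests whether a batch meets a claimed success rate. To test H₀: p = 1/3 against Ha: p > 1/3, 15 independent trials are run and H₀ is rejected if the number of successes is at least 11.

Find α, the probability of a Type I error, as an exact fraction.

25931/14348907

The Type I error probability is α = P(S ≥ 11) computed under H₀, where S ~ Binomial(15, 1/3).
Adding the binomial terms for j = 11 through 15 with p = 1/3 yields 25931/14348907.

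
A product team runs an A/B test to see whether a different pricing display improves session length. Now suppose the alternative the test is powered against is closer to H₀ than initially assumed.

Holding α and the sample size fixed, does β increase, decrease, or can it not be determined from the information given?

It increases.

A smaller true effect puts the Ha sampling distribution closer to H₀, so more of it falls in the non-rejection region.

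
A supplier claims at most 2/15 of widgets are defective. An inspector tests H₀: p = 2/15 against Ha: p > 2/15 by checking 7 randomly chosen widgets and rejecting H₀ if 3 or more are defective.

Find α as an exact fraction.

623128/11390625

The significance level is the probability, assuming p = 2/15, of seeing 3 or more defectives in 7 draws.
α = 1 − P(Y ≤ 2) = 1 − 10767497/11390625 = 623128/11390625.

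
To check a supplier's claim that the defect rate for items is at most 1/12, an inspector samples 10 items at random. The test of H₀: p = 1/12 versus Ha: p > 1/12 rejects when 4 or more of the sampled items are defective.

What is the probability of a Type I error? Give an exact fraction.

34654379/5159780352

α = P(reject H₀ | H₀ true) = P(S ≥ 4 | p = 1/12), S ~ Binomial(10, 1/12).
α = 1 − P(S ≤ 3) = 1 − 5125125973/5159780352 = 34654379/5159780352.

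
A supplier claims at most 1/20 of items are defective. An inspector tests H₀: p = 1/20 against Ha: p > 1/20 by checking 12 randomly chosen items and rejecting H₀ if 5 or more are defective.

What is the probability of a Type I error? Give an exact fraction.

75344392367/409600000000000

The significance level is the probability, assuming p = 1/20, of seeing 5 or more defectives in 12 draws.
α = 1 − P(Y ≤ 4) = 1 − 409524655607633/409600000000000 = 75344392367/409600000000000.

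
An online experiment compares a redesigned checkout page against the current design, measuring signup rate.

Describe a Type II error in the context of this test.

A Type II error would mean concluding that the new design has no effect on signup rate (or at least failing to establish that the new design increases signup rate) when in fact the new design increases signup rate.

With the conventional null hypothesis that the new design has no effect on signup rate:
A Type II error is failing to reject H₀ when H₀ is false.
Here that means keeping the current design when actually the new design increases signup rate.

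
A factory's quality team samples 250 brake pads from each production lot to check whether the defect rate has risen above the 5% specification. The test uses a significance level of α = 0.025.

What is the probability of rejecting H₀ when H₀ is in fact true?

The significance level α is, by definition, the probability of a Type I error — P(reject H₀ | H₀ true).

0.025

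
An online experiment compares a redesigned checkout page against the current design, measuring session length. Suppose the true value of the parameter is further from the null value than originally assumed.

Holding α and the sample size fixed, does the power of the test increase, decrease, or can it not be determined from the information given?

It increases.

A bigger departure from H₀ is easier for the test to detect, so it fails to reject less often.
Since power = 1 − β and β decreases, power increases.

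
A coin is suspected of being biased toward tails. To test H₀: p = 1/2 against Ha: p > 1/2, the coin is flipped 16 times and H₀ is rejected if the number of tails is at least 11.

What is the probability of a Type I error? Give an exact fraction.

6885/65536

The Type I error probability is α = P(K ≥ 11) computed under H₀, where K ~ Binomial(16, 1/2).
P(K ≥ 11) = [C(16,11) + C(16,12) + C(16,13) + C(16,14) + C(16,15) + C(16,16)] / 2^16 = (4368 + 1820 + 560 + 120 + 16 + 1) / 65536 = 6885/65536.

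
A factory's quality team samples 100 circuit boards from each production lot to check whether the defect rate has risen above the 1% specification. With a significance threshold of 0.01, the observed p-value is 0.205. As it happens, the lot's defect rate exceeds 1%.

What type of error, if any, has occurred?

Type II error

The conventional null hypothesis is that the lot's defect rate is 1% (within specification).
Since p = 0.205 ≥ α = 0.01, H₀ is not rejected.
H₀ is false (actually the lot's defect rate exceeds 1%).
Failing to reject a false H₀ is a Type II error.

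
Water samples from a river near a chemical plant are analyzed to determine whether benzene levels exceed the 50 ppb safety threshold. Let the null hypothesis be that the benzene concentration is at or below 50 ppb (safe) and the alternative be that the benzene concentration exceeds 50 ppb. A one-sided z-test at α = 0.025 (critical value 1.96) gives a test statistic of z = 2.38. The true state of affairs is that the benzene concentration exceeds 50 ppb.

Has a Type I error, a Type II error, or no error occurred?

Neither — the decision is correct.

Since z = 2.38 > z* = 1.96, H₀ is rejected.
H₀ is false (actually the benzene concentration exceeds 50 ppb).
The decision matches the true state — no error.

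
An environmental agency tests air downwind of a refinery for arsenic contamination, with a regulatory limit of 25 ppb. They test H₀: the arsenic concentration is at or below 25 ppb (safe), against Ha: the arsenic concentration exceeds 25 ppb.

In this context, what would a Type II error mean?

A Type II error would mean concluding that the arsenic concentration is at or below 25 ppb (safe) (or at least failing to establish that the arsenic concentration exceeds 25 ppb) when in fact the arsenic concentration exceeds 25 ppb.

A Type II error is failing to reject H₀ when H₀ is false.
Here that means certifying the site as safe when actually the arsenic concentration exceeds 25 ppb.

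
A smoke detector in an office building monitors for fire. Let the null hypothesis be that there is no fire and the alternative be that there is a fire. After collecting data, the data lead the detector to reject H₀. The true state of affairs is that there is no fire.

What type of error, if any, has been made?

Type I error

H₀ was rejected, but H₀ is actually true.
Rejecting a true null hypothesis is a Type I error (false positive).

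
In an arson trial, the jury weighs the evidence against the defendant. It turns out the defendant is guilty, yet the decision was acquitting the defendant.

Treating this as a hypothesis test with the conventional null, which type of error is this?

The null hypothesis here is that the defendant is innocent.
'Acquitting the defendant' corresponds to failing to reject H₀.
H₀ was not rejected but H₀ is false — a Type II error (false negative).

Type II error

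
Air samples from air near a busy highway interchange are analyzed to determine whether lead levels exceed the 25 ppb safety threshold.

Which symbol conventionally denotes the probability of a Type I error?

P(Type I error) = P(reject H₀ | H₀ true) = α, the significance level.

α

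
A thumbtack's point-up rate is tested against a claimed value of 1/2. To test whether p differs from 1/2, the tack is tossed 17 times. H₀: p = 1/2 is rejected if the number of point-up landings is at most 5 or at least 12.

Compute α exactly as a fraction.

4701/32768

Under H₀, S ~ Binomial(17, 1/2); α is the probability of landing in either tail, P(S ≤ 5) + P(S ≥ 12).
By symmetry, α = 2·P(S ≤ 5) = 2·(1 + 17 + 136 + 680 + 2380 + 6188)/131072 = 18804/131072 = 4701/32768.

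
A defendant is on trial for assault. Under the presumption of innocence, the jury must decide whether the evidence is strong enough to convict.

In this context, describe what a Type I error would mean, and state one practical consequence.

With the conventional null hypothesis that the defendant is innocent:
A Type I error is rejecting H₀ when H₀ is true.
Here that means convicting the defendant when actually the defendant is innocent.

A Type I error would mean concluding that the defendant is guilty when in fact the defendant is innocent. Consequence: an innocent person is convicted and punished.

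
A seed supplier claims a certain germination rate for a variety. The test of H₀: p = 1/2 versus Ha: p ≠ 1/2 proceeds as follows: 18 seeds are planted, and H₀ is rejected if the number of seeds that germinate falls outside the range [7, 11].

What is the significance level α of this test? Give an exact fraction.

The significance level is the null-hypothesis probability of the rejection region {≤6} ∪ {≥12}.
The two tails are symmetric, so α = 2·(1 + 18 + 153 + 816 + 3060 + 8568 + 18564)/2^18 = 62360/262144 = 7795/32768.

7795/32768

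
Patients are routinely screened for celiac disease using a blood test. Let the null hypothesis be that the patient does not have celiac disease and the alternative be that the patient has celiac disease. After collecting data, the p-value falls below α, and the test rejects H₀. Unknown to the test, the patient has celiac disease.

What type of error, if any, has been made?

No error (correct decision).

The test rejected a false H₀ — the decision matches the true state.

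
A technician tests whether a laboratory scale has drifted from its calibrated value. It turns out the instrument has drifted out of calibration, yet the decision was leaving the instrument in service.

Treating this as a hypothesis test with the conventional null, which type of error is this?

Type II error

The null hypothesis here is that the instrument is correctly calibrated.
'Leaving the instrument in service' corresponds to failing to reject H₀.
H₀ was not rejected but H₀ is false — a Type II error (false negative).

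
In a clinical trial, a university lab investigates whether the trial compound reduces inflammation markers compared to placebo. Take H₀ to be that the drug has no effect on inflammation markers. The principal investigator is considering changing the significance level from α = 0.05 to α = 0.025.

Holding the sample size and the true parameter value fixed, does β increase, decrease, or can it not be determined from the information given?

A smaller α moves the rejection region further into the tail. With the alternative true, more outcomes now fall outside the rejection region, so failing to reject becomes more likely.

It increases.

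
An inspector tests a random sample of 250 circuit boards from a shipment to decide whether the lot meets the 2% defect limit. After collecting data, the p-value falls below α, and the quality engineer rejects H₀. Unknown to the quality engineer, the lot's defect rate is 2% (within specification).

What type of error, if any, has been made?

Type I error

The conventional null hypothesis here is that the lot's defect rate is 2% (within specification).
H₀ was rejected, but H₀ is actually true.
Rejecting a true null hypothesis is a Type I error (false positive).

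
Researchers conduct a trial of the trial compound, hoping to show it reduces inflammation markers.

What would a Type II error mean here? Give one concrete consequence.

With the conventional null hypothesis that the drug has no effect on inflammation markers:
A Type II error is failing to reject H₀ when H₀ is false.
Here that means concluding there is insufficient evidence that the drug works when actually the drug reduces inflammation markers.

A Type II error would mean concluding that the drug has no effect on inflammation markers (or at least failing to establish that the drug reduces inflammation markers) when in fact the drug reduces inflammation markers. Consequence: an effective treatment is shelved and never reaches patients who would benefit.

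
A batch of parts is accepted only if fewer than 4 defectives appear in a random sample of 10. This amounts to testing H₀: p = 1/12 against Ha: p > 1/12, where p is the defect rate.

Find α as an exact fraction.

The significance level is the probability, assuming p = 1/12, of seeing 4 or more defectives in 10 draws.
Via the complement, α = 1 − Σ_{j=0}^{3} C(10,j)(1/12)^j(11/12)^{10-j} = 34654379/5159780352.

34654379/5159780352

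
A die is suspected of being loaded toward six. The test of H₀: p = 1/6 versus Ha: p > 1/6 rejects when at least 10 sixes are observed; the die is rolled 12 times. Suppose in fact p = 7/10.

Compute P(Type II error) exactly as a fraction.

149436930429/200000000000

A Type II error is failing to reject when Ha holds: with p = 7/10, β = P(S ≤ 9).
Equivalently, β = 1 − P(S ≥ 10) = 149436930429/200000000000.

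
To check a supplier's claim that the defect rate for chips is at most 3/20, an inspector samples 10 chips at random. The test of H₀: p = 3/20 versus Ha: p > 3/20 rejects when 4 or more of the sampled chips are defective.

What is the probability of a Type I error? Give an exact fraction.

127922685129/2560000000000

α = P(reject H₀ | H₀ true) = P(Y ≥ 4 | p = 3/20), Y ~ Binomial(10, 3/20).
Computing the lower-tail complement: 1 − 2432077314871/2560000000000 = 127922685129/2560000000000.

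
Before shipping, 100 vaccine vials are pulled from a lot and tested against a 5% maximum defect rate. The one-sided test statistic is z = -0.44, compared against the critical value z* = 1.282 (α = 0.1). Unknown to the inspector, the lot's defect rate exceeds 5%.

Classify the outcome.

The conventional null hypothesis is that the lot's defect rate is 5% (within specification).
Since z = -0.44 ≤ z* = 1.282, H₀ is not rejected.
H₀ is false (actually the lot's defect rate exceeds 5%).
Failing to reject a false H₀ is a Type II error.

Type II error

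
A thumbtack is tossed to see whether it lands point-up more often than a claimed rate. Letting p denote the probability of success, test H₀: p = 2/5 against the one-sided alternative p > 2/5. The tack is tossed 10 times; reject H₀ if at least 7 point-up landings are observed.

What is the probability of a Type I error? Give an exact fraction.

534784/9765625

α = P(reject H₀ | H₀ true) = P(K ≥ 7 | p = 2/5), with K ~ Binomial(10, 2/5).
P(K ≥ 7) = Σ_{j=7}^{10} C(10,j)·(2/5)^j·(3/5)^{10-j} = 534784/9765625.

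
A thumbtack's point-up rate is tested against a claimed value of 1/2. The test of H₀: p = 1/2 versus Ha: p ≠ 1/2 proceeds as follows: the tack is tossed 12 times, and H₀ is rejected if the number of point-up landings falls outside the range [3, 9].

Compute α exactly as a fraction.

Under H₀, S ~ Binomial(12, 1/2); α is the probability of landing in either tail, P(S ≤ 2) + P(S ≥ 10).
By symmetry, α = 2·P(S ≤ 2) = 2·(1 + 12 + 66)/4096 = 158/4096 = 79/2048.

79/2048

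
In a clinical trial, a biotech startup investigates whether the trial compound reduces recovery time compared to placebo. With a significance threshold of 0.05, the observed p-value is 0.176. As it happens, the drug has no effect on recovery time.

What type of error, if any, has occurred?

No error (correct decision).

The conventional null hypothesis is that the drug has no effect on recovery time.
Since p = 0.176 ≥ α = 0.05, H₀ is not rejected.
H₀ is true (actually the drug has no effect on recovery time).
The decision matches the true state — no error.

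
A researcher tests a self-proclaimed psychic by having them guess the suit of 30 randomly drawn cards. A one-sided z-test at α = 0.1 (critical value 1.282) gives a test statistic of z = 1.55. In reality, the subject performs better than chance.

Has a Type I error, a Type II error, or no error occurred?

The conventional null hypothesis is that the subject is guessing at random (p = 1/4).
Since z = 1.55 > z* = 1.282, H₀ is rejected.
H₀ is false (actually the subject performs better than chance).
The decision matches the true state — no error.

Neither — the decision is correct.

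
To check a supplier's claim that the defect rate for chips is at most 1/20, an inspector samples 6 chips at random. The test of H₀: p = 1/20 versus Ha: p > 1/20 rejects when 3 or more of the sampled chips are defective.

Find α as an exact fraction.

14271/6400000

α = P(reject H₀ | H₀ true) = P(K ≥ 3 | p = 1/20), K ~ Binomial(6, 1/20).
α = 1 − P(K ≤ 2) = 1 − 6385729/6400000 = 14271/6400000.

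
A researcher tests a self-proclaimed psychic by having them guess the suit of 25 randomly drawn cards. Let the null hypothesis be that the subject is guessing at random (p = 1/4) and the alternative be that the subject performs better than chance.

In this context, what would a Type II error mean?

A Type II error would mean concluding that the subject is guessing at random (p = 1/4) (or at least failing to establish that the subject performs better than chance) when in fact the subject performs better than chance.

A Type II error is failing to reject H₀ when H₀ is false.
Here that means concluding there is no evidence of ability when actually the subject performs better than chance.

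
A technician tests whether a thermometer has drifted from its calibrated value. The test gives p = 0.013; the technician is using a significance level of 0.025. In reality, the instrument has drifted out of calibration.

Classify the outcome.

The conventional null hypothesis is that the instrument is correctly calibrated.
Since p = 0.013 < α = 0.025, H₀ is rejected.
H₀ is false (actually the instrument has drifted out of calibration).
The decision matches the true state — no error.

No error — this is a correct decision.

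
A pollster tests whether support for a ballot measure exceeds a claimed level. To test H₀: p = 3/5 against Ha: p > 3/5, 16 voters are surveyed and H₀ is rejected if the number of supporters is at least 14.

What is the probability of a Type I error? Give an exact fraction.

α = P(reject H₀ | H₀ true) = P(X ≥ 14 | p = 3/5), with X ~ Binomial(16, 3/5).
Summing C(16,j)(3/5)^j(2/5)^{16−j} for j = 14,…,16 gives 559607373/30517578125.

559607373/30517578125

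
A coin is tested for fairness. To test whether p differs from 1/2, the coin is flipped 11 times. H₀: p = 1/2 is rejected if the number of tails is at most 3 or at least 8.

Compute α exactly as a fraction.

Under H₀, X ~ Binomial(11, 1/2); α is the probability of landing in either tail, P(X ≤ 3) + P(X ≥ 8).
By symmetry, α = 2·P(X ≤ 3) = 2·(1 + 11 + 55 + 165)/2048 = 464/2048 = 29/128.

29/128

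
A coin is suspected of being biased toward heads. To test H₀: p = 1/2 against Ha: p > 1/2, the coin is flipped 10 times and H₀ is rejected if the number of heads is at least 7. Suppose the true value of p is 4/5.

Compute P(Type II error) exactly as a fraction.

1180409/9765625

Under the alternative p = 4/5, Y ~ Binomial(10, 4/5); β is the probability the test does not reject, P(Y < 7).
Equivalently, β = 1 − P(Y ≥ 7) = 1180409/9765625.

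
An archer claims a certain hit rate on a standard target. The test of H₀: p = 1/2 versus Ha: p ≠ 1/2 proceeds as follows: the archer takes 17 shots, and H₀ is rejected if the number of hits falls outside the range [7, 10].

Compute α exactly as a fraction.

10889/32768

Under H₀, Y ~ Binomial(17, 1/2); α is the probability of landing in either tail, P(Y ≤ 6) + P(Y ≥ 11).
The two tails are symmetric, so α = 2·(1 + 17 + 136 + 680 + 2380 + 6188 + 12376)/2^17 = 43556/131072 = 10889/32768.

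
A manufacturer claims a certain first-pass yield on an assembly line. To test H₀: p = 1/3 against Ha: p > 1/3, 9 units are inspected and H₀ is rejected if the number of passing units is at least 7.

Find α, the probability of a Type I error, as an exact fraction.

163/19683

α = P(reject H₀ | H₀ true) = P(X ≥ 7 | p = 1/3), with X ~ Binomial(9, 1/3).
P(X ≥ 7) = Σ_{j=7}^{9} C(9,j)·(1/3)^j·(2/3)^{9-j} = 163/19683.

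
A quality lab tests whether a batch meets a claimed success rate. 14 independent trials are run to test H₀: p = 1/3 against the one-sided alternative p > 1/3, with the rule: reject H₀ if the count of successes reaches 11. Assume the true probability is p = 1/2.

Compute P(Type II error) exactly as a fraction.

7957/8192

β = P(fail to reject H₀ | Ha true) = P(K ≤ 10 | p = 1/2), K ~ Binomial(14, 1/2).
Adding the binomial probabilities P(K=0)+…+P(K=10) at p = 1/2 gives 7957/8192.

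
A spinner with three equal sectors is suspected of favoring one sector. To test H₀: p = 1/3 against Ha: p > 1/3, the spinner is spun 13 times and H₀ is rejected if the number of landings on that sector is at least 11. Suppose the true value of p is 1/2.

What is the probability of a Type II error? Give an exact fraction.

Under the alternative p = 1/2, S ~ Binomial(13, 1/2); β is the probability the test does not reject, P(S < 11).
Summing C(13,j)·(1/2)^j·(1/2)^{13-j} for j = 0..10 gives 2025/2048.

2025/2048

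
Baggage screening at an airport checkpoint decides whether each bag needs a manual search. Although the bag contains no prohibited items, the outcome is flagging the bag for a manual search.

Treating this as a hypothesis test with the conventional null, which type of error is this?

The null hypothesis here is that the bag contains no prohibited items.
'Flagging the bag for a manual search' corresponds to rejecting H₀.
H₀ was rejected but H₀ is true — a Type I error (false positive).

Type I error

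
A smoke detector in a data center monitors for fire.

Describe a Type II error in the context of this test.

A Type II error would mean concluding that there is no fire (or at least failing to establish that there is a fire) when in fact there is a fire.

With the conventional null hypothesis that there is no fire:
A Type II error is failing to reject H₀ when H₀ is false.
Here that means remaining silent when actually there is a fire.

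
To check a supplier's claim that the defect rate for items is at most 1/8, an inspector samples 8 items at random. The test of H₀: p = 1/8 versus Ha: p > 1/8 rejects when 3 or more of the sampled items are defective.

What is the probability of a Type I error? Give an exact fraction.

1129899/16777216

Under H₀, S ~ Binomial(8, 1/8); the Type I error rate is P(S ≥ 3).
α = 1 − P(S ≤ 2) = 1 − 15647317/16777216 = 1129899/16777216.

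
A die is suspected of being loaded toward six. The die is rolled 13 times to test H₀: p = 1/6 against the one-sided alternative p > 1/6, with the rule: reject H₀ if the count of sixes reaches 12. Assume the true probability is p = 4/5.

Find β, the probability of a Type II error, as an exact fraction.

Under the alternative p = 4/5, Y ~ Binomial(13, 4/5); β is the probability the test does not reject, P(Y < 12).
Adding the binomial probabilities P(Y=0)+…+P(Y=11) at p = 4/5 gives 935490453/1220703125.

935490453/1220703125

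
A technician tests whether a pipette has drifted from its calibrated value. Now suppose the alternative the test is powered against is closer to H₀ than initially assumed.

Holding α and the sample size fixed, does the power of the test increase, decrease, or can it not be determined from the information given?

A smaller departure from H₀ means the test statistic under Ha is distributed closer to where it would be under H₀; rejection becomes less likely.
Since power = 1 − β and β increases, power decreases.

It decreases.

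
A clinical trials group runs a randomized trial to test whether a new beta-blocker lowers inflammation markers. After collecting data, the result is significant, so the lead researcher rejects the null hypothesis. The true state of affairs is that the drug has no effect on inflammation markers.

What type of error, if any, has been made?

The conventional null hypothesis here is that the drug has no effect on inflammation markers.
H₀ was rejected, but H₀ is actually true.
Rejecting a true null hypothesis is a Type I error (false positive).

Type I error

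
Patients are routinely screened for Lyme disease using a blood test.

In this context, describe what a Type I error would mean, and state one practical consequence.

With the conventional null hypothesis that the patient does not have Lyme disease:
A Type I error is rejecting H₀ when H₀ is true.
Here that means flagging the patient as positive and ordering follow-up testing when actually the patient does not have Lyme disease.

A Type I error would mean concluding that the patient has Lyme disease when in fact the patient does not have Lyme disease. Consequence: a healthy patient undergoes unnecessary, possibly invasive follow-up procedures.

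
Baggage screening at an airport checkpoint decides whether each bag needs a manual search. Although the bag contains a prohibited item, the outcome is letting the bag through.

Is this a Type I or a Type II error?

The null hypothesis here is that the bag contains no prohibited items.
'Letting the bag through' corresponds to failing to reject H₀.
H₀ was not rejected but H₀ is false — a Type II error (false negative).

Type II error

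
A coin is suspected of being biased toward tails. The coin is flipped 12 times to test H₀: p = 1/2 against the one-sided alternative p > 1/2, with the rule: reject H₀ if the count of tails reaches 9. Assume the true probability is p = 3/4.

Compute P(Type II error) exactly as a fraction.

A Type II error is failing to reject when Ha holds: with p = 3/4, β = P(Y ≤ 8).
Adding the binomial probabilities P(Y=0)+…+P(Y=8) at p = 3/4 gives 5892517/16777216.

5892517/16777216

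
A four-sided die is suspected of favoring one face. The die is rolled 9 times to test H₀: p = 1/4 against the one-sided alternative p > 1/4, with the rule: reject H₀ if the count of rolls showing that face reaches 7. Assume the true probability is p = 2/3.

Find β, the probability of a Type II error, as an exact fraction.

Under the alternative p = 2/3, X ~ Binomial(9, 2/3); β is the probability the test does not reject, P(X < 7).
Equivalently, β = 1 − P(X ≥ 7) = 12259/19683.

12259/19683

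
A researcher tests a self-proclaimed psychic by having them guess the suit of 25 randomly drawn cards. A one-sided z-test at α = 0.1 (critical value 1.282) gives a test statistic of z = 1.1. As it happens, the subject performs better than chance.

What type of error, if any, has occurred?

The conventional null hypothesis is that the subject is guessing at random (p = 1/4).
Since z = 1.1 ≤ z* = 1.282, H₀ is not rejected.
H₀ is false (actually the subject performs better than chance).
Failing to reject a false H₀ is a Type II error.

Type II error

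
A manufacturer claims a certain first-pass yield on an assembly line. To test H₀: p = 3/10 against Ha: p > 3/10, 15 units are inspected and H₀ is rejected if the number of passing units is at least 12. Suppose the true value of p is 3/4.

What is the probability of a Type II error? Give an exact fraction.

144609703/268435456

A Type II error is failing to reject when Ha holds: with p = 3/4, β = P(X ≤ 11).
Summing C(15,j)·(3/4)^j·(1/4)^{15-j} for j = 0..11 gives 144609703/268435456.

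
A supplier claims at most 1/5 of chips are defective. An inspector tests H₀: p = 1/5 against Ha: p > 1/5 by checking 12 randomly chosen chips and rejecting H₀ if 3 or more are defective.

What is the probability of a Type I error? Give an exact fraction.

Under H₀, Y ~ Binomial(12, 1/5); the Type I error rate is P(Y ≥ 3).
Via the complement, α = 1 − Σ_{j=0}^{2} C(12,j)(1/5)^j(4/5)^{12-j} = 21565149/48828125.

21565149/48828125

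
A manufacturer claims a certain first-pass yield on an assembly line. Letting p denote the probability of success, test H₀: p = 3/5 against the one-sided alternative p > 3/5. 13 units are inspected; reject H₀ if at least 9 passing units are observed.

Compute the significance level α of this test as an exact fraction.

86191857/244140625

The Type I error probability is α = P(X ≥ 9) computed under H₀, where X ~ Binomial(13, 3/5).
Adding the binomial terms for j = 9 through 13 with p = 3/5 yields 86191857/244140625.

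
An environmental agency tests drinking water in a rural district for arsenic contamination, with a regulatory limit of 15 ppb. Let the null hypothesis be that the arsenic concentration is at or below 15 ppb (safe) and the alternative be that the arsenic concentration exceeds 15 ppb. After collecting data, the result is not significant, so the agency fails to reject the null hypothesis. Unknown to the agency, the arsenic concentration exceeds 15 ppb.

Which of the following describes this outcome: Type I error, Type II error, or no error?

Type II error

H₀ was not rejected, but H₀ is actually false.
Failing to reject a false null hypothesis is a Type II error (false negative).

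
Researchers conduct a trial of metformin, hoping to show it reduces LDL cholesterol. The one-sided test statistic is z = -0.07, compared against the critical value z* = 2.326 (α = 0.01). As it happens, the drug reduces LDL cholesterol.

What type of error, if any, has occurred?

The conventional null hypothesis is that the drug has no effect on LDL cholesterol.
Since z = -0.07 ≤ z* = 2.326, H₀ is not rejected.
H₀ is false (actually the drug reduces LDL cholesterol).
Failing to reject a false H₀ is a Type II error.

Type II error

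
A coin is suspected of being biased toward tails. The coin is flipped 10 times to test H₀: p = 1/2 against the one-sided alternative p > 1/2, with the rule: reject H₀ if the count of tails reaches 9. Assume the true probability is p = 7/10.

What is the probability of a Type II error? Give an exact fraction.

A Type II error is failing to reject when Ha holds: with p = 7/10, β = P(Y ≤ 8).
Adding the binomial probabilities P(Y=0)+…+P(Y=8) at p = 7/10 gives 8506916541/10000000000.

8506916541/10000000000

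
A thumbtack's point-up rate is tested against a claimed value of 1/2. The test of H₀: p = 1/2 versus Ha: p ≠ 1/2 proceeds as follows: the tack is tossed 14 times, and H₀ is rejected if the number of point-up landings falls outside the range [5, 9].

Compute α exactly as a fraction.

The significance level is the null-hypothesis probability of the rejection region {≤4} ∪ {≥10}.
The two tails are symmetric, so α = 2·(1 + 14 + 91 + 364 + 1001)/2^14 = 2942/16384 = 1471/8192.

1471/8192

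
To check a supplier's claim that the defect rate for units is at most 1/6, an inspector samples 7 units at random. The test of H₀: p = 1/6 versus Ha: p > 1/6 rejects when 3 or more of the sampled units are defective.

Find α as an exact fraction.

331/3456

Under H₀, S ~ Binomial(7, 1/6); the Type I error rate is P(S ≥ 3).
α = 1 − P(S ≤ 2) = 1 − 3125/3456 = 331/3456.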